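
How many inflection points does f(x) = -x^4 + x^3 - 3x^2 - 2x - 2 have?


Inflection points occur where f''(x) = 0 and concavity changes.
f(x) = -x^4 + x^3 - 3x^2 - 2x - 2
f'(x) = -4x^3 + 3x^2 - 6x - 2
f''(x) = -12x^2 + 6x - 6
This is a quadratic in x. Use the discriminant to count real roots.
Discriminant = (6)^2 - 4 * (-12) * (-6)
= 36 - 288
= -252
Since discriminant < 0, f''(x) = 0 has no real solutions.
Number of inflection points: 0

0


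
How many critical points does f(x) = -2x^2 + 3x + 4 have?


Find where f'(x) = 0:
f'(x) = -4x + 3
Set f'(x) = 0:
-4x + 3 = 0
x = -3 / (-4) = 3/4
This is a linear equation in x, so there is exactly one solution.
Number of critical points: 1

1


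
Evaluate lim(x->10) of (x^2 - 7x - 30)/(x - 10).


Direct substitution gives 0/0, so we factor the numerator.
Factor: (x^2 - 7x - 30) = (x - 10)(x + 3)
Cancel the common factor (x - 10):
(x^2 - 7x - 30)/(x - 10) = (x + 3)
Now substitute x = 10:
= (10) - (-3) = 13

13


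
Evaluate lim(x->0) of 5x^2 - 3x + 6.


Since polynomials are continuous, we use direct substitution.
lim(x->0) of 5x^2 - 3x + 6
= 5 * 0^2 - 3 * 0 + 6
= 0 + 0 + 6
= 6

6


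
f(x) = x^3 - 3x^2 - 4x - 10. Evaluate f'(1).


Differentiate f(x) = x^3 - 3x^2 - 4x - 10 term by term:
f'(x) = 3x^2 - 6x - 4
Substitute x = 1:
f'(1) = 3 * 1^2 - 6 * 1 - 4
= 3 - 6 - 4
= -7

-7


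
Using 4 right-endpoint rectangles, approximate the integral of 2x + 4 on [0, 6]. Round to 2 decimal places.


Right Riemann sum uses right endpoints of each subinterval.
Interval: [0, 6], n = 4
dx = (6 - 0) / 4 = 3/2
Right endpoints: [3/2, 3, 9/2, 6]
f values: [7, 10, 13, 16]
Sum = dx * (sum of f values)
= 3/2 * 46
= 69 = 69.00

69.00


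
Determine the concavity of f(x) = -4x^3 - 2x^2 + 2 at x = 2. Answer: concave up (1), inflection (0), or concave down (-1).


Concavity is determined by the sign of f''(x).
f(x) = -4x^3 - 2x^2 + 2
f'(x) = -12x^2 - 4x
f''(x) = -24x - 4
f''(2) = -24 * 2 - 4
= -48 - 4
= -52
Since f''(2) < 0, the function is concave down (-1)

-1


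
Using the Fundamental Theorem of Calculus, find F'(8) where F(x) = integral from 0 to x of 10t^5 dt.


By the Fundamental Theorem of Calculus (Part 1):
If F(x) = integral from 0 to x of f(t) dt, then F'(x) = f(x)
Here f(t) = 10t^5
So F'(x) = 10x^5
Evaluate at x = 8:
F'(8) = 10 * 8^5
= 10 * 32768
= 327680

327680


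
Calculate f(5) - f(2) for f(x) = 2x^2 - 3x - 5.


Net change = f(b) - f(a)
f(x) = 2x^2 - 3x - 5
Compute f(5):
f(5) = 2 * 5^2 - 3 * 5 - 5
= 50 - 15 - 5
= 30
Compute f(2):
f(2) = 2 * 2^2 - 3 * 2 - 5
= 8 - 6 - 5
= -3
Net change = 30 - (-3) = 33

33


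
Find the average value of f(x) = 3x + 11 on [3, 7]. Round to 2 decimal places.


Average value = 1/(b-a) * integral from a to b of f(x) dx
First compute the integral of 3x + 11:
F(x) = (3/2)x^2 + 11x
F(7) = 3/2 * 49 + 11 * 7 = 301/2
F(3) = 3/2 * 9 + 11 * 3 = 93/2
Integral = 301/2 - 93/2 = 104
Average = 104 / (7 - 3) = 104 / 4
= 26 = 26.00

26.00


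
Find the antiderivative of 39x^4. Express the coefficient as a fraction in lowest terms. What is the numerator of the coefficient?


Apply the power rule for integration:
integral of ax^n dx = a/(n+1) * x^(n+1) + C
integral of 39x^4 dx
= 39/5 * x^5 + C
The coefficient in lowest terms is 39/5, and its numerator is 39

39


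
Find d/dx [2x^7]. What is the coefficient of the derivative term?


We apply the power rule: d/dx [ax^n] = a*n * x^(n-1)
d/dx [2x^7]
= 2 * 7 * x^(7-1)
= 14x^6
The coefficient is 14

14


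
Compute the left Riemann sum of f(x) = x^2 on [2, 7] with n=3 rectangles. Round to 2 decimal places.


Left Riemann sum uses left endpoints of each subinterval.
Interval: [2, 7], n = 3
dx = (7 - 2) / 3 = 5/3
Left endpoints: [2, 11/3, 16/3]
f values: [4, 121/9, 256/9]
Sum = dx * (sum of f values)
= 5/3 * 413/9
= 2065/27 ≈ 76.48

76.48


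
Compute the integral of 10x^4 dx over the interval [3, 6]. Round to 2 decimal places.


Find the antiderivative of 10x^4:
F(x) = 10/5 * x^5
Apply the Fundamental Theorem of Calculus:
F(6) - F(3)
= 10/5 * 6^5 - 10/5 * 3^5
= 10/5 * (7776 - 243)
= 10/5 * 7533
= 15066 = 15066.00

15066.00


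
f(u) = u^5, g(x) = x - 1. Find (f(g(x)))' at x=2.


Using the chain rule: (f(g(x)))' = f'(g(x)) * g'(x)
First, find g(2):
g(2) = 1 * 2 - 1 = 1
Next, f'(u) = 5u^4
And g'(x) = 1
So f'(g(2)) * g'(2)
= 5 * 1^4 * 1
= 5 * 1 * 1
= 5

5


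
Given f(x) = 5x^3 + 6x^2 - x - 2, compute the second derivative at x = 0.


First derivative:
f'(x) = 15x^2 + 12x - 1
Second derivative:
f''(x) = 30x + 12
Substitute x = 0:
f''(0) = 30 * 0 + 12
= 0 + 12
= 12

12


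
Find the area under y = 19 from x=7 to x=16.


The area under a constant function y = 19 is a rectangle.
Width = 16 - 7 = 9
Height = 19
Area = width * height
= 9 * 19
= 171

171


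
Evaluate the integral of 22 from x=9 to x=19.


The integral of a constant k over [a, b] equals k * (b - a).
integral from 9 to 19 of 22 dx
= 22 * (19 - 9)
= 22 * 10
= 220

220


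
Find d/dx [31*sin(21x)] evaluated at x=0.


Apply the chain rule to differentiate 31*sin(21x):
d/dx [31*sin(21x)]
= 31 * cos(21x) * d/dx(21x)
= 31 * 21 * cos(21x)
= 651 * cos(21x)
Evaluate at x = 0:
= 651 * cos(0)
= 651 * 1
= 651

651


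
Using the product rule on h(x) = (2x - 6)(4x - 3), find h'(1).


Let u(x) = 2x - 6 and v(x) = 4x - 3
u'(x) = 2
v'(x) = 4
Product rule: h'(x) = u'(x)*v(x) + u(x)*v'(x)
= 2 * (4x - 3) + (2x - 6) * 4
At x = 1:
u(1) = 2 * 1 - 6 = -4
v(1) = 4 * 1 - 3 = 1
h'(1) = 2 * 1 + (-4) * 4
= 2 - 16
= -14

-14


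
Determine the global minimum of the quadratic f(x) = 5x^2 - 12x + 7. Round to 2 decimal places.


For a quadratic f(x) = ax^2 + bx + c with a > 0, the minimum is at the vertex.
Vertex x-coordinate: x = -b/(2a)
x = -(-12) / (2 * 5)
x = 12/10 = 6/5
Substitute back to find the minimum value:
f(6/5) = 5 * (6/5)^2 - 12 * (6/5) + 7
= 36/5 - 72/5 + 7
= -1/5 = -0.20

-0.20


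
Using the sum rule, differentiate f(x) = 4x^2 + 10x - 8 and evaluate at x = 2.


Differentiate term by term using power and sum rules:
f(x) = 4x^2 + 10x - 8
f'(x) = 8x + 10
Substitute x = 2:
f'(2) = 8 * 2 + 10
= 16 + 10
= 26

26


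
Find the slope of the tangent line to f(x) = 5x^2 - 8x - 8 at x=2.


The slope of the tangent line equals f'(x) at the point.
f(x) = 5x^2 - 8x - 8
f'(x) = 10x - 8
At x = 2:
f'(2) = 10 * 2 - 8
= 20 - 8
= 12

12


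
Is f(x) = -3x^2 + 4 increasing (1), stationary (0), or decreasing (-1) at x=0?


Compute f'(x) to determine behavior:
f'(x) = -6x
f'(0) = -6 * 0 + 0
= 0 + 0
= 0
Since f'(0) = 0, the function is stationary (0)

0


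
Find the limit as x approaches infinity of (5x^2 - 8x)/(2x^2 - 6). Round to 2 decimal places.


For limits at infinity with equal-degree polynomials,
we compare leading coefficients.
Numerator leading term: 5x^2
Denominator leading term: 2x^2
Divide both by x^2:
lim = (5 - 8/x) / (2 - 6/x^2)
As x -> infinity, the 1/x and 1/x^2 terms vanish:
= 5/2 = 2.50

2.50


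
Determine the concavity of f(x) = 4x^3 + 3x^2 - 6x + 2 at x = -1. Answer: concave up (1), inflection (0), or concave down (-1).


Concavity is determined by the sign of f''(x).
f(x) = 4x^3 + 3x^2 - 6x + 2
f'(x) = 12x^2 + 6x - 6
f''(x) = 24x + 6
f''(-1) = 24 * (-1) + 6
= -24 + 6
= -18
Since f''(-1) < 0, the function is concave down (-1)

-1


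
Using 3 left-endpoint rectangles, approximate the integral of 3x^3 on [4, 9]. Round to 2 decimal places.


Left Riemann sum uses left endpoints of each subinterval.
Interval: [4, 9], n = 3
dx = (9 - 4) / 3 = 5/3
Left endpoints: [4, 17/3, 22/3]
f values: [192, 4913/9, 10648/9]
Sum = dx * (sum of f values)
= 5/3 * 1921
= 9605/3 ≈ 3201.67

3201.67


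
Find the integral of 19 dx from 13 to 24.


The integral of a constant k over [a, b] equals k * (b - a).
integral from 13 to 24 of 19 dx
= 19 * (24 - 13)
= 19 * 11
= 209

209


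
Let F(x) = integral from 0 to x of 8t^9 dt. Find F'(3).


By the Fundamental Theorem of Calculus (Part 1):
If F(x) = integral from 0 to x of f(t) dt, then F'(x) = f(x)
Here f(t) = 8t^9
So F'(x) = 8x^9
Evaluate at x = 3:
F'(3) = 8 * 3^9
= 8 * 19683
= 157464

157464


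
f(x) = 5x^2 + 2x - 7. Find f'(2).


Differentiate term by term using power and sum rules:
f(x) = 5x^2 + 2x - 7
f'(x) = 10x + 2
Substitute x = 2:
f'(2) = 10 * 2 + 2
= 20 + 2
= 22

22


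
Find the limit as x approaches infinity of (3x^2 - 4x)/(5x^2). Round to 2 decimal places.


For limits at infinity with equal-degree polynomials,
we compare leading coefficients.
Numerator leading term: 3x^2
Denominator leading term: 5x^2
Divide both by x^2:
lim = (3 - 4/x) / (5)
As x -> infinity, the 1/x and 1/x^2 terms vanish:
= 3/5 = 0.60

0.60


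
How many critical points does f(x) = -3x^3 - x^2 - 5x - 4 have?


Find where f'(x) = 0:
f(x) = -3x^3 - x^2 - 5x - 4
f'(x) = -9x^2 - 2x - 5
This is a quadratic in x. Use the discriminant to count real roots.
Discriminant = (-2)^2 - 4 * (-9) * (-5)
= 4 - 180
= -176
Since discriminant < 0, f'(x) = 0 has no real solutions.
Number of critical points: 0

0


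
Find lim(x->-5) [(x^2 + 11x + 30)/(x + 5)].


Direct substitution gives 0/0, so we factor the numerator.
Factor: (x^2 + 11x + 30) = (x + 5)(x + 6)
Cancel the common factor (x + 5):
(x^2 + 11x + 30)/(x + 5) = (x + 6)
Now substitute x = -5:
= (-5) - (-6) = 1

1


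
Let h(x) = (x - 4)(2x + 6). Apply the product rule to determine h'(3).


Let u(x) = x - 4 and v(x) = 2x + 6
u'(x) = 1
v'(x) = 2
Product rule: h'(x) = u'(x)*v(x) + u(x)*v'(x)
= 1 * (2x + 6) + (x - 4) * 2
At x = 3:
u(3) = 1 * 3 - 4 = -1
v(3) = 2 * 3 + 6 = 12
h'(3) = 1 * 12 + (-1) * 2
= 12 - 2
= 10

10


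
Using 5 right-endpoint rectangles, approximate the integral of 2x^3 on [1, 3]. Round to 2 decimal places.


Right Riemann sum uses right endpoints of each subinterval.
Interval: [1, 3], n = 5
dx = (3 - 1) / 5 = 2/5
Right endpoints: [7/5, 9/5, 11/5, 13/5, 3]
f values: [686/125, 1458/125, 2662/125, 4394/125, 54]
Sum = dx * (sum of f values)
= 2/5 * 638/5
= 1276/25 = 51.04

51.04


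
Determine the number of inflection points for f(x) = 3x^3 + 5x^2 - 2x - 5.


Inflection points occur where f''(x) = 0 and concavity changes.
f(x) = 3x^3 + 5x^2 - 2x - 5
f'(x) = 9x^2 + 10x - 2
f''(x) = 18x + 10
Set f''(x) = 0:
18x + 10 = 0
x = -10 / 18 = -5/9
Since f''(x) is linear (degree 1), it changes sign at this point.
Therefore there is exactly 1 inflection point.

1


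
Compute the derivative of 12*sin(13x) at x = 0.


Apply the chain rule to differentiate 12*sin(13x):
d/dx [12*sin(13x)]
= 12 * cos(13x) * d/dx(13x)
= 12 * 13 * cos(13x)
= 156 * cos(13x)
Evaluate at x = 0:
= 156 * cos(0)
= 156 * 1
= 156

156


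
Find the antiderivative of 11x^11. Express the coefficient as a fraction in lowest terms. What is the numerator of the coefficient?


Apply the power rule for integration:
integral of ax^n dx = a/(n+1) * x^(n+1) + C
integral of 11x^11 dx
= 11/12 * x^12 + C
The coefficient in lowest terms is 11/12, and its numerator is 11

11


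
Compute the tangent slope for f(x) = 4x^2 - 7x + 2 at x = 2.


The slope of the tangent line equals f'(x) at the point.
f(x) = 4x^2 - 7x + 2
f'(x) = 8x - 7
At x = 2:
f'(2) = 8 * 2 - 7
= 16 - 7
= 9

9


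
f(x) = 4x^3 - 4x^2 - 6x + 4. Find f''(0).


First derivative:
f'(x) = 12x^2 - 8x - 6
Second derivative:
f''(x) = 24x - 8
Substitute x = 0:
f''(0) = 24 * 0 - 8
= 0 - 8
= -8

-8


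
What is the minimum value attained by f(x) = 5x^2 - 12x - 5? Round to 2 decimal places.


For a quadratic f(x) = ax^2 + bx + c with a > 0, the minimum is at the vertex.
Vertex x-coordinate: x = -b/(2a)
x = -(-12) / (2 * 5)
x = 12/10 = 6/5
Substitute back to find the minimum value:
f(6/5) = 5 * (6/5)^2 - 12 * (6/5) - 5
= 36/5 - 72/5 - 5
= -61/5 = -12.20

-12.20


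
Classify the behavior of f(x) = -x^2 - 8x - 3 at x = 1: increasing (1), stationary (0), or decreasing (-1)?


Compute f'(x) to determine behavior:
f'(x) = -2x - 8
f'(1) = -2 * 1 - 8
= -2 - 8
= -10
Since f'(1) < 0, the function is decreasing (-1)

-1


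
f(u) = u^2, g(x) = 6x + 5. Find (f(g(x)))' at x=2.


Using the chain rule: (f(g(x)))' = f'(g(x)) * g'(x)
First, find g(2):
g(2) = 6 * 2 + 5 = 17
Next, f'(u) = 2u
And g'(x) = 6
So f'(g(2)) * g'(2)
= 2 * 17 * 6
= 204

204


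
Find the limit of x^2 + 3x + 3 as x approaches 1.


Since polynomials are continuous, we use direct substitution.
lim(x->1) of x^2 + 3x + 3
= 1 * 1^2 + 3 * 1 + 3
= 1 + 3 + 3
= 7

7


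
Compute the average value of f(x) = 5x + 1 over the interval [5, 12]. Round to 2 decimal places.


Average value = 1/(b-a) * integral from a to b of f(x) dx
First compute the integral of 5x + 1:
F(x) = (5/2)x^2 + x
F(12) = 5/2 * 144 + 1 * 12 = 372
F(5) = 5/2 * 25 + 1 * 5 = 135/2
Integral = 372 - 135/2 = 609/2
Average = (609/2) / (12 - 5) = (609/2) / 7
= 87/2 = 43.50

43.50


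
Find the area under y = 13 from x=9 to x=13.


The area under a constant function y = 13 is a rectangle.
Width = 13 - 9 = 4
Height = 13
Area = width * height
= 4 * 13
= 52

52


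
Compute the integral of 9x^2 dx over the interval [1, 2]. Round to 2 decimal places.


Find the antiderivative of 9x^2:
F(x) = 9/3 * x^3
Apply the Fundamental Theorem of Calculus:
F(2) - F(1)
= 9/3 * 2^3 - 9/3 * 1^3
= 9/3 * (8 - 1)
= 9/3 * 7
= 21 = 21.00

21.00


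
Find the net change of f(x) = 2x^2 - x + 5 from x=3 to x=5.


Net change = f(b) - f(a)
f(x) = 2x^2 - x + 5
Compute f(5):
f(5) = 2 * 5^2 - 1 * 5 + 5
= 50 - 5 + 5
= 50
Compute f(3):
f(3) = 2 * 3^2 - 1 * 3 + 5
= 18 - 3 + 5
= 20
Net change = 50 - 20 = 30

30


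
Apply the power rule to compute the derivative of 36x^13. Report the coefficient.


We apply the power rule: d/dx [ax^n] = a*n * x^(n-1)
d/dx [36x^13]
= 36 * 13 * x^(13-1)
= 468x^12
The coefficient is 468

468


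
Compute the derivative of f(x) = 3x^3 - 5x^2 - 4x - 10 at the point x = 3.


Differentiate f(x) = 3x^3 - 5x^2 - 4x - 10 term by term:
f'(x) = 9x^2 - 10x - 4
Substitute x = 3:
f'(3) = 9 * 3^2 - 10 * 3 - 4
= 81 - 30 - 4
= 47

47


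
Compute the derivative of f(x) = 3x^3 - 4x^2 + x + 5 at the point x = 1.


Differentiate f(x) = 3x^3 - 4x^2 + x + 5 term by term:
f'(x) = 9x^2 - 8x + 1
Substitute x = 1:
f'(1) = 9 * 1^2 - 8 * 1 + 1
= 9 - 8 + 1
= 2

2


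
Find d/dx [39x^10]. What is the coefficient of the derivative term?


We apply the power rule: d/dx [ax^n] = a*n * x^(n-1)
d/dx [39x^10]
= 39 * 10 * x^(10-1)
= 390x^9
The coefficient is 390

390


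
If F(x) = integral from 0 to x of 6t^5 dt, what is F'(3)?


By the Fundamental Theorem of Calculus (Part 1):
If F(x) = integral from 0 to x of f(t) dt, then F'(x) = f(x)
Here f(t) = 6t^5
So F'(x) = 6x^5
Evaluate at x = 3:
F'(3) = 6 * 3^5
= 6 * 243
= 1458

1458


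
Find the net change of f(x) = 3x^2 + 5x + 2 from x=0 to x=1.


Net change = f(b) - f(a)
f(x) = 3x^2 + 5x + 2
Compute f(1):
f(1) = 3 * 1^2 + 5 * 1 + 2
= 3 + 5 + 2
= 10
Compute f(0):
f(0) = 3 * 0^2 + 5 * 0 + 2
= 0 + 0 + 2
= 2
Net change = 10 - 2 = 8

8


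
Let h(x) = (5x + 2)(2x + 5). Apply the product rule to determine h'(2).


Let u(x) = 5x + 2 and v(x) = 2x + 5
u'(x) = 5
v'(x) = 2
Product rule: h'(x) = u'(x)*v(x) + u(x)*v'(x)
= 5 * (2x + 5) + (5x + 2) * 2
At x = 2:
u(2) = 5 * 2 + 2 = 12
v(2) = 2 * 2 + 5 = 9
h'(2) = 5 * 9 + 12 * 2
= 45 + 24
= 69

69


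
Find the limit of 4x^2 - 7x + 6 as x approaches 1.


Since polynomials are continuous, we use direct substitution.
lim(x->1) of 4x^2 - 7x + 6
= 4 * 1^2 - 7 * 1 + 6
= 4 - 7 + 6
= 3

3


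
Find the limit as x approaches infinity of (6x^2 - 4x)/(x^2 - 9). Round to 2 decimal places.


For limits at infinity with equal-degree polynomials,
we compare leading coefficients.
Numerator leading term: 6x^2
Denominator leading term: x^2
Divide both by x^2:
lim = (6 - 4/x) / (1 - 9/x^2)
As x -> infinity, the 1/x and 1/x^2 terms vanish:
= 6/1 = 6 = 6.00

6.00


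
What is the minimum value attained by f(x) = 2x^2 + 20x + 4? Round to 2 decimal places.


For a quadratic f(x) = ax^2 + bx + c with a > 0, the minimum is at the vertex.
Vertex x-coordinate: x = -b/(2a)
x = -(20) / (2 * 2)
x = -20/4 = -5
Substitute back to find the minimum value:
f(-5) = 2 * (-5)^2 + 20 * (-5) + 4
= 50 - 100 + 4
= -46 = -46.00

-46.00


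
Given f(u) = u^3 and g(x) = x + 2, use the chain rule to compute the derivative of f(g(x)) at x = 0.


Using the chain rule: (f(g(x)))' = f'(g(x)) * g'(x)
First, find g(0):
g(0) = 1 * 0 + 2 = 2
Next, f'(u) = 3u^2
And g'(x) = 1
So f'(g(0)) * g'(0)
= 3 * 2^2 * 1
= 3 * 4 * 1
= 12

12


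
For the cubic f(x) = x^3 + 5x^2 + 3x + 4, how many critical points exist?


Find where f'(x) = 0:
f(x) = x^3 + 5x^2 + 3x + 4
f'(x) = 3x^2 + 10x + 3
This is a quadratic in x. Use the discriminant to count real roots.
Discriminant = (10)^2 - 4 * 3 * 3
= 100 - 36
= 64
Since discriminant > 0, f'(x) = 0 has 2 real solutions.
Number of critical points: 2

2


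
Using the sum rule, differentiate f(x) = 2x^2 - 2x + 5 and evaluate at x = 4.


Differentiate term by term using power and sum rules:
f(x) = 2x^2 - 2x + 5
f'(x) = 4x - 2
Substitute x = 4:
f'(4) = 4 * 4 - 2
= 16 - 2
= 14

14


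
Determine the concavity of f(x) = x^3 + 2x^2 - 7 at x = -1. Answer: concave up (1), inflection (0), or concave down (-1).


Concavity is determined by the sign of f''(x).
f(x) = x^3 + 2x^2 - 7
f'(x) = 3x^2 + 4x
f''(x) = 6x + 4
f''(-1) = 6 * (-1) + 4
= -6 + 4
= -2
Since f''(-1) < 0, the function is concave down (-1)

-1


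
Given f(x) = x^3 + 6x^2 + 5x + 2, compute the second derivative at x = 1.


First derivative:
f'(x) = 3x^2 + 12x + 5
Second derivative:
f''(x) = 6x + 12
Substitute x = 1:
f''(1) = 6 * 1 + 12
= 6 + 12
= 18

18


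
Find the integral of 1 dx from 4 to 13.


The integral of a constant k over [a, b] equals k * (b - a).
integral from 4 to 13 of 1 dx
= 1 * (13 - 4)
= 1 * 9
= 9

9


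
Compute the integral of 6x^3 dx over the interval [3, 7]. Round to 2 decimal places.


Find the antiderivative of 6x^3:
F(x) = 6/4 * x^4
Apply the Fundamental Theorem of Calculus:
F(7) - F(3)
= 6/4 * 7^4 - 6/4 * 3^4
= 6/4 * (2401 - 81)
= 6/4 * 2320
= 3480 = 3480.00

3480.00


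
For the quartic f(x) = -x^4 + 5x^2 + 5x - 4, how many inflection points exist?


Inflection points occur where f''(x) = 0 and concavity changes.
f(x) = -x^4 + 5x^2 + 5x - 4
f'(x) = -4x^3 + 10x + 5
f''(x) = -12x^2 + 10
This is a quadratic in x. Use the discriminant to count real roots.
Discriminant = (0)^2 - 4 * (-12) * 10
= 0 - (-480)
= 480
Since discriminant > 0, f''(x) = 0 has 2 distinct real solutions.
A quadratic with two distinct real roots changes sign at each root, so concavity changes at both.
Number of inflection points: 2

2


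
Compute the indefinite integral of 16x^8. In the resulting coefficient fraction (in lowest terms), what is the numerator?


Apply the power rule for integration:
integral of ax^n dx = a/(n+1) * x^(n+1) + C
integral of 16x^8 dx
= 16/9 * x^9 + C
The coefficient in lowest terms is 16/9, and its numerator is 16

16


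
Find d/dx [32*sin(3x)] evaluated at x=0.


Apply the chain rule to differentiate 32*sin(3x):
d/dx [32*sin(3x)]
= 32 * cos(3x) * d/dx(3x)
= 32 * 3 * cos(3x)
= 96 * cos(3x)
Evaluate at x = 0:
= 96 * cos(0)
= 96 * 1
= 96

96


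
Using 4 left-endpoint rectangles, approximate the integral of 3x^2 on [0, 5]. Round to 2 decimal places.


Left Riemann sum uses left endpoints of each subinterval.
Interval: [0, 5], n = 4
dx = (5 - 0) / 4 = 5/4
Left endpoints: [0, 5/4, 5/2, 15/4]
f values: [0, 75/16, 75/4, 675/16]
Sum = dx * (sum of f values)
= 5/4 * 525/8
= 2625/32 ≈ 82.03

82.03


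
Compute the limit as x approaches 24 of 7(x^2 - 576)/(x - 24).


Direct substitution gives 0/0, so we factor the numerator.
Factor: 7(x^2 - 576) = 7 * (x - 24)(x + 24)
Cancel the common factor (x - 24):
7(x^2 - 576)/(x - 24) = 7 * (x + 24)
Now substitute x = 24:
= 7 * (24 + 24) = 336

336


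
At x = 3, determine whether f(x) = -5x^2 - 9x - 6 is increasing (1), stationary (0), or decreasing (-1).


Compute f'(x) to determine behavior:
f'(x) = -10x - 9
f'(3) = -10 * 3 - 9
= -30 - 9
= -39
Since f'(3) < 0, the function is decreasing (-1)

-1


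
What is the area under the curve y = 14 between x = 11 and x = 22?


The area under a constant function y = 14 is a rectangle.
Width = 22 - 11 = 11
Height = 14
Area = width * height
= 11 * 14
= 154

154


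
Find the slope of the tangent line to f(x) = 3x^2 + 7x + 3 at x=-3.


The slope of the tangent line equals f'(x) at the point.
f(x) = 3x^2 + 7x + 3
f'(x) = 6x + 7
At x = -3:
f'(-3) = 6 * (-3) + 7
= -18 + 7
= -11

-11


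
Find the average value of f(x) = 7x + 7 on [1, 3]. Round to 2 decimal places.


Average value = 1/(b-a) * integral from a to b of f(x) dx
First compute the integral of 7x + 7:
F(x) = (7/2)x^2 + 7x
F(3) = 7/2 * 9 + 7 * 3 = 105/2
F(1) = 7/2 * 1 + 7 * 1 = 21/2
Integral = 105/2 - 21/2 = 42
Average = 42 / (3 - 1) = 42 / 2
= 21 = 21.00

21.00


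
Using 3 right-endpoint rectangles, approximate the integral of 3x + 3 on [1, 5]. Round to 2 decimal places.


Right Riemann sum uses right endpoints of each subinterval.
Interval: [1, 5], n = 3
dx = (5 - 1) / 3 = 4/3
Right endpoints: [7/3, 11/3, 5]
f values: [10, 14, 18]
Sum = dx * (sum of f values)
= 4/3 * 42
= 56 = 56.00

56.00


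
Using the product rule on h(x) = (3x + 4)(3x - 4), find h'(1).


Let u(x) = 3x + 4 and v(x) = 3x - 4
u'(x) = 3
v'(x) = 3
Product rule: h'(x) = u'(x)*v(x) + u(x)*v'(x)
= 3 * (3x - 4) + (3x + 4) * 3
At x = 1:
u(1) = 3 * 1 + 4 = 7
v(1) = 3 * 1 - 4 = -1
h'(1) = 3 * (-1) + 7 * 3
= -3 + 21
= 18

18


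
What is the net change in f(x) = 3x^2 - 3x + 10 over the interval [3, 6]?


Net change = f(b) - f(a)
f(x) = 3x^2 - 3x + 10
Compute f(6):
f(6) = 3 * 6^2 - 3 * 6 + 10
= 108 - 18 + 10
= 100
Compute f(3):
f(3) = 3 * 3^2 - 3 * 3 + 10
= 27 - 9 + 10
= 28
Net change = 100 - 28 = 72

72


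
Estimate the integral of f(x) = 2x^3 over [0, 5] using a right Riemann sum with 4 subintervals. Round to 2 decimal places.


Right Riemann sum uses right endpoints of each subinterval.
Interval: [0, 5], n = 4
dx = (5 - 0) / 4 = 5/4
Right endpoints: [5/4, 5/2, 15/4, 5]
f values: [125/32, 125/4, 3375/32, 250]
Sum = dx * (sum of f values)
= 5/4 * 3125/8
= 15625/32 ≈ 488.28

488.28


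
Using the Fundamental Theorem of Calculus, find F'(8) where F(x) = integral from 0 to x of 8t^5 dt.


By the Fundamental Theorem of Calculus (Part 1):
If F(x) = integral from 0 to x of f(t) dt, then F'(x) = f(x)
Here f(t) = 8t^5
So F'(x) = 8x^5
Evaluate at x = 8:
F'(8) = 8 * 8^5
= 8 * 32768
= 262144

262144


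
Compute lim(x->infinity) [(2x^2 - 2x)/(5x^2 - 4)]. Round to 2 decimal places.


For limits at infinity with equal-degree polynomials,
we compare leading coefficients.
Numerator leading term: 2x^2
Denominator leading term: 5x^2
Divide both by x^2:
lim = (2 - 2/x) / (5 - 4/x^2)
As x -> infinity, the 1/x and 1/x^2 terms vanish:
= 2/5 = 0.40

0.40


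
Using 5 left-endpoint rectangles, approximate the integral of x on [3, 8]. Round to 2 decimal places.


Left Riemann sum uses left endpoints of each subinterval.
Interval: [3, 8], n = 5
dx = (8 - 3) / 5 = 1
Left endpoints: [3, 4, 5, 6, 7]
f values: [3, 4, 5, 6, 7]
Sum = dx * (sum of f values)
= 1 * 25
= 25 = 25.00

25.00


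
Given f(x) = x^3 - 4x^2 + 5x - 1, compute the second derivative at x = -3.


First derivative:
f'(x) = 3x^2 - 8x + 5
Second derivative:
f''(x) = 6x - 8
Substitute x = -3:
f''(-3) = 6 * (-3) - 8
= -18 - 8
= -26

-26


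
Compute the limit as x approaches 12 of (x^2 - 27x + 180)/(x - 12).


Direct substitution gives 0/0, so we factor the numerator.
Factor: (x^2 - 27x + 180) = (x - 12)(x - 15)
Cancel the common factor (x - 12):
(x^2 - 27x + 180)/(x - 12) = (x - 15)
Now substitute x = 12:
= (12) - (15) = -3

-3


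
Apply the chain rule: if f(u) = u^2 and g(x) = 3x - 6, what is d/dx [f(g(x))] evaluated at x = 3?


Using the chain rule: (f(g(x)))' = f'(g(x)) * g'(x)
First, find g(3):
g(3) = 3 * 3 - 6 = 3
Next, f'(u) = 2u
And g'(x) = 3
So f'(g(3)) * g'(3)
= 2 * 3 * 3
= 18

18


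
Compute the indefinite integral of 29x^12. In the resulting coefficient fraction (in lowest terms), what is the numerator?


Apply the power rule for integration:
integral of ax^n dx = a/(n+1) * x^(n+1) + C
integral of 29x^12 dx
= 29/13 * x^13 + C
The coefficient in lowest terms is 29/13, and its numerator is 29

29


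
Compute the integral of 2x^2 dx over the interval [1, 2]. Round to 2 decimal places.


Find the antiderivative of 2x^2:
F(x) = 2/3 * x^3
Apply the Fundamental Theorem of Calculus:
F(2) - F(1)
= 2/3 * 2^3 - 2/3 * 1^3
= 2/3 * (8 - 1)
= 2/3 * 7
= 14/3 ≈ 4.67

4.67


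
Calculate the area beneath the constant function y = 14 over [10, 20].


The area under a constant function y = 14 is a rectangle.
Width = 20 - 10 = 10
Height = 14
Area = width * height
= 10 * 14
= 140

140


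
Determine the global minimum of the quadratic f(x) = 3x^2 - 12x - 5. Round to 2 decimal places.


For a quadratic f(x) = ax^2 + bx + c with a > 0, the minimum is at the vertex.
Vertex x-coordinate: x = -b/(2a)
x = -(-12) / (2 * 3)
x = 12/6 = 2
Substitute back to find the minimum value:
f(2) = 3 * 2^2 - 12 * 2 - 5
= 12 - 24 - 5
= -17 = -17.00

-17.00


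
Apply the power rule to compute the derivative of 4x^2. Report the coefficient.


We apply the power rule: d/dx [ax^n] = a*n * x^(n-1)
d/dx [4x^2]
= 4 * 2 * x^(2-1)
= 8x
The coefficient is 8

8


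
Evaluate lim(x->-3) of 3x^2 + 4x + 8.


Since polynomials are continuous, we use direct substitution.
lim(x->-3) of 3x^2 + 4x + 8
= 3 * (-3)^2 + 4 * (-3) + 8
= 27 - 12 + 8
= 23

23


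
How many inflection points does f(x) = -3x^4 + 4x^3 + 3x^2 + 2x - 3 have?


Inflection points occur where f''(x) = 0 and concavity changes.
f(x) = -3x^4 + 4x^3 + 3x^2 + 2x - 3
f'(x) = -12x^3 + 12x^2 + 6x + 2
f''(x) = -36x^2 + 24x + 6
This is a quadratic in x. Use the discriminant to count real roots.
Discriminant = (24)^2 - 4 * (-36) * 6
= 576 - (-864)
= 1440
Since discriminant > 0, f''(x) = 0 has 2 distinct real solutions.
A quadratic with two distinct real roots changes sign at each root, so concavity changes at both.
Number of inflection points: 2

2


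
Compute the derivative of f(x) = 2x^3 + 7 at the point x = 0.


Differentiate f(x) = 2x^3 + 7 term by term:
f'(x) = 6x^2
Substitute x = 0:
f'(0) = 6 * 0^2 + 0 * 0 + 0
= 0 + 0 + 0
= 0

0


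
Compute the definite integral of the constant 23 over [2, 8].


The integral of a constant k over [a, b] equals k * (b - a).
integral from 2 to 8 of 23 dx
= 23 * (8 - 2)
= 23 * 6
= 138

138


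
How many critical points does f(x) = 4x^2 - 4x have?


Find where f'(x) = 0:
f'(x) = 8x - 4
Set f'(x) = 0:
8x - 4 = 0
x = 4 / 8 = 1/2
This is a linear equation in x, so there is exactly one solution.
Number of critical points: 1

1


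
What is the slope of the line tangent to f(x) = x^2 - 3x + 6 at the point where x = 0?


The slope of the tangent line equals f'(x) at the point.
f(x) = x^2 - 3x + 6
f'(x) = 2x - 3
At x = 0:
f'(0) = 2 * 0 - 3
= 0 - 3
= -3

-3


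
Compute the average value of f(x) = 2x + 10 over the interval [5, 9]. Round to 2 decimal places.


Average value = 1/(b-a) * integral from a to b of f(x) dx
First compute the integral of 2x + 10:
F(x) = x^2 + 10x
F(9) = 1 * 81 + 10 * 9 = 171
F(5) = 1 * 25 + 10 * 5 = 75
Integral = 171 - 75 = 96
Average = 96 / (9 - 5) = 96 / 4
= 24 = 24.00

24.00


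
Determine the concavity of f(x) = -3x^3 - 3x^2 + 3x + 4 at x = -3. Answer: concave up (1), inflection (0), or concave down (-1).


Concavity is determined by the sign of f''(x).
f(x) = -3x^3 - 3x^2 + 3x + 4
f'(x) = -9x^2 - 6x + 3
f''(x) = -18x - 6
f''(-3) = -18 * (-3) - 6
= 54 - 6
= 48
Since f''(-3) > 0, the function is concave up (1)

1


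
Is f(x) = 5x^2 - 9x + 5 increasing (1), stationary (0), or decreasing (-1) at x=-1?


Compute f'(x) to determine behavior:
f'(x) = 10x - 9
f'(-1) = 10 * (-1) - 9
= -10 - 9
= -19
Since f'(-1) < 0, the function is decreasing (-1)

-1


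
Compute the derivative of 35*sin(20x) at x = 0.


Apply the chain rule to differentiate 35*sin(20x):
d/dx [35*sin(20x)]
= 35 * cos(20x) * d/dx(20x)
= 35 * 20 * cos(20x)
= 700 * cos(20x)
Evaluate at x = 0:
= 700 * cos(0)
= 700 * 1
= 700

700


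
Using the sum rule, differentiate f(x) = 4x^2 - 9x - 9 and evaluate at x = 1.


Differentiate term by term using power and sum rules:
f(x) = 4x^2 - 9x - 9
f'(x) = 8x - 9
Substitute x = 1:
f'(1) = 8 * 1 - 9
= 8 - 9
= -1

-1


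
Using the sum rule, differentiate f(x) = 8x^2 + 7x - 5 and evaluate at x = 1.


Differentiate term by term using power and sum rules:
f(x) = 8x^2 + 7x - 5
f'(x) = 16x + 7
Substitute x = 1:
f'(1) = 16 * 1 + 7
= 16 + 7
= 23

23


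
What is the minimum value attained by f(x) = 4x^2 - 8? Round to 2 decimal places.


For a quadratic f(x) = ax^2 + bx + c with a > 0, the minimum is at the vertex.
Vertex x-coordinate: x = -b/(2a)
x = -(0) / (2 * 4)
x = 0/8 = 0
Substitute back to find the minimum value:
f(0) = 4 * 0^2 + 0 * 0 - 8
= 0 + 0 - 8
= -8 = -8.00

-8.00


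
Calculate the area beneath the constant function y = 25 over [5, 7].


The area under a constant function y = 25 is a rectangle.
Width = 7 - 5 = 2
Height = 25
Area = width * height
= 2 * 25
= 50

50


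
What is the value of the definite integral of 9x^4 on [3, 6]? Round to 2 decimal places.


Find the antiderivative of 9x^4:
F(x) = 9/5 * x^5
Apply the Fundamental Theorem of Calculus:
F(6) - F(3)
= 9/5 * 6^5 - 9/5 * 3^5
= 9/5 * (7776 - 243)
= 9/5 * 7533
= 67797/5 = 13559.40

13559.40


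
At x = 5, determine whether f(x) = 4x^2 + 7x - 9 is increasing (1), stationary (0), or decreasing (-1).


Compute f'(x) to determine behavior:
f'(x) = 8x + 7
f'(5) = 8 * 5 + 7
= 40 + 7
= 47
Since f'(5) > 0, the function is increasing (1)

1


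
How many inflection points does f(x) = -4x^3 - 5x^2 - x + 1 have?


Inflection points occur where f''(x) = 0 and concavity changes.
f(x) = -4x^3 - 5x^2 - x + 1
f'(x) = -12x^2 - 10x - 1
f''(x) = -24x - 10
Set f''(x) = 0:
-24x - 10 = 0
x = 10 / (-24) = -5/12
Since f''(x) is linear (degree 1), it changes sign at this point.
Therefore there is exactly 1 inflection point.

1


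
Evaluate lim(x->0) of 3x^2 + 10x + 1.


Since polynomials are continuous, we use direct substitution.
lim(x->0) of 3x^2 + 10x + 1
= 3 * 0^2 + 10 * 0 + 1
= 0 + 0 + 1
= 1

1


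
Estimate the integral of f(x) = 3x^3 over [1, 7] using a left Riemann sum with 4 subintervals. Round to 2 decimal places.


Left Riemann sum uses left endpoints of each subinterval.
Interval: [1, 7], n = 4
dx = (7 - 1) / 4 = 3/2
Left endpoints: [1, 5/2, 4, 11/2]
f values: [3, 375/8, 192, 3993/8]
Sum = dx * (sum of f values)
= 3/2 * 741
= 2223/2 = 1111.50

1111.50


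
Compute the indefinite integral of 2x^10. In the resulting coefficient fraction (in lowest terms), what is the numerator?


Apply the power rule for integration:
integral of ax^n dx = a/(n+1) * x^(n+1) + C
integral of 2x^10 dx
= 2/11 * x^11 + C
The coefficient in lowest terms is 2/11, and its numerator is 2

2


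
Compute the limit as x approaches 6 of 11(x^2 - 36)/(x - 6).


Direct substitution gives 0/0, so we factor the numerator.
Factor: 11(x^2 - 36) = 11 * (x - 6)(x + 6)
Cancel the common factor (x - 6):
11(x^2 - 36)/(x - 6) = 11 * (x + 6)
Now substitute x = 6:
= 11 * (6 + 6) = 132

132


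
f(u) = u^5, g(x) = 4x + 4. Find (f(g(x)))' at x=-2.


Using the chain rule: (f(g(x)))' = f'(g(x)) * g'(x)
First, find g(-2):
g(-2) = 4 * (-2) + 4 = -4
Next, f'(u) = 5u^4
And g'(x) = 4
So f'(g(-2)) * g'(-2)
= 5 * (-4)^4 * 4
= 5 * 256 * 4
= 5120

5120


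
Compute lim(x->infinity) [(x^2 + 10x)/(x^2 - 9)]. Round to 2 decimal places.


For limits at infinity with equal-degree polynomials,
we compare leading coefficients.
Numerator leading term: x^2
Denominator leading term: x^2
Divide both by x^2:
lim = (1 + 10/x) / (1 - 9/x^2)
As x -> infinity, the 1/x and 1/x^2 terms vanish:
= 1/1 = 1 = 1.00

1.00


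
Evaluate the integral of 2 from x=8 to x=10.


The integral of a constant k over [a, b] equals k * (b - a).
integral from 8 to 10 of 2 dx
= 2 * (10 - 8)
= 2 * 2
= 4

4


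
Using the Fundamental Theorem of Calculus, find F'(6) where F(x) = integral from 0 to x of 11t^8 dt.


By the Fundamental Theorem of Calculus (Part 1):
If F(x) = integral from 0 to x of f(t) dt, then F'(x) = f(x)
Here f(t) = 11t^8
So F'(x) = 11x^8
Evaluate at x = 6:
F'(6) = 11 * 6^8
= 11 * 1679616
= 18475776

18475776


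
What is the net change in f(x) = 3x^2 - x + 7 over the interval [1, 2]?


Net change = f(b) - f(a)
f(x) = 3x^2 - x + 7
Compute f(2):
f(2) = 3 * 2^2 - 1 * 2 + 7
= 12 - 2 + 7
= 17
Compute f(1):
f(1) = 3 * 1^2 - 1 * 1 + 7
= 3 - 1 + 7
= 9
Net change = 17 - 9 = 8

8


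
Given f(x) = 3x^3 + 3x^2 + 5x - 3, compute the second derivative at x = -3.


First derivative:
f'(x) = 9x^2 + 6x + 5
Second derivative:
f''(x) = 18x + 6
Substitute x = -3:
f''(-3) = 18 * (-3) + 6
= -54 + 6
= -48

-48


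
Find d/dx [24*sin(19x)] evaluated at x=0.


Apply the chain rule to differentiate 24*sin(19x):
d/dx [24*sin(19x)]
= 24 * cos(19x) * d/dx(19x)
= 24 * 19 * cos(19x)
= 456 * cos(19x)
Evaluate at x = 0:
= 456 * cos(0)
= 456 * 1
= 456

456


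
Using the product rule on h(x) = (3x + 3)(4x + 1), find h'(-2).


Let u(x) = 3x + 3 and v(x) = 4x + 1
u'(x) = 3
v'(x) = 4
Product rule: h'(x) = u'(x)*v(x) + u(x)*v'(x)
= 3 * (4x + 1) + (3x + 3) * 4
At x = -2:
u(-2) = 3 * (-2) + 3 = -3
v(-2) = 4 * (-2) + 1 = -7
h'(-2) = 3 * (-7) + (-3) * 4
= -21 - 12
= -33

-33


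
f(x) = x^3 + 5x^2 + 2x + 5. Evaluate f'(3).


Differentiate f(x) = x^3 + 5x^2 + 2x + 5 term by term:
f'(x) = 3x^2 + 10x + 2
Substitute x = 3:
f'(3) = 3 * 3^2 + 10 * 3 + 2
= 27 + 30 + 2
= 59

59


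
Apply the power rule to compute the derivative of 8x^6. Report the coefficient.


We apply the power rule: d/dx [ax^n] = a*n * x^(n-1)
d/dx [8x^6]
= 8 * 6 * x^(6-1)
= 48x^5
The coefficient is 48

48


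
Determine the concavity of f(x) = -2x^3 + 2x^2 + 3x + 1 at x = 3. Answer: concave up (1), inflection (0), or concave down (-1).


Concavity is determined by the sign of f''(x).
f(x) = -2x^3 + 2x^2 + 3x + 1
f'(x) = -6x^2 + 4x + 3
f''(x) = -12x + 4
f''(3) = -12 * 3 + 4
= -36 + 4
= -32
Since f''(3) < 0, the function is concave down (-1)

-1


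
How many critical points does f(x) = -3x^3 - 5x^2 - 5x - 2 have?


Find where f'(x) = 0:
f(x) = -3x^3 - 5x^2 - 5x - 2
f'(x) = -9x^2 - 10x - 5
This is a quadratic in x. Use the discriminant to count real roots.
Discriminant = (-10)^2 - 4 * (-9) * (-5)
= 100 - 180
= -80
Since discriminant < 0, f'(x) = 0 has no real solutions.
Number of critical points: 0

0


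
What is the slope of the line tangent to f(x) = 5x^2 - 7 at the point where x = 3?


The slope of the tangent line equals f'(x) at the point.
f(x) = 5x^2 - 7
f'(x) = 10x
At x = 3:
f'(3) = 10 * 3 + 0
= 30 + 0
= 30

30


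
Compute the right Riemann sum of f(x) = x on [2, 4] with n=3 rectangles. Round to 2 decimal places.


Right Riemann sum uses right endpoints of each subinterval.
Interval: [2, 4], n = 3
dx = (4 - 2) / 3 = 2/3
Right endpoints: [8/3, 10/3, 4]
f values: [8/3, 10/3, 4]
Sum = dx * (sum of f values)
= 2/3 * 10
= 20/3 ≈ 6.67

6.67


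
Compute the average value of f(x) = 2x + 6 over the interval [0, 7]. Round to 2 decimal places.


Average value = 1/(b-a) * integral from a to b of f(x) dx
First compute the integral of 2x + 6:
F(x) = x^2 + 6x
F(7) = 1 * 49 + 6 * 7 = 91
F(0) = 1 * 0 + 6 * 0 = 0
Integral = 91 - 0 = 91
Average = 91 / (7 - 0) = 91 / 7
= 13 = 13.00

13.00


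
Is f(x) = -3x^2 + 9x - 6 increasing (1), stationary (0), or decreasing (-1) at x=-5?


Compute f'(x) to determine behavior:
f'(x) = -6x + 9
f'(-5) = -6 * (-5) + 9
= 30 + 9
= 39
Since f'(-5) > 0, the function is increasing (1)

1


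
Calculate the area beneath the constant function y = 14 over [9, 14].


The area under a constant function y = 14 is a rectangle.
Width = 14 - 9 = 5
Height = 14
Area = width * height
= 5 * 14
= 70

70


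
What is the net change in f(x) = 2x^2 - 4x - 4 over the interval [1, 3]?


Net change = f(b) - f(a)
f(x) = 2x^2 - 4x - 4
Compute f(3):
f(3) = 2 * 3^2 - 4 * 3 - 4
= 18 - 12 - 4
= 2
Compute f(1):
f(1) = 2 * 1^2 - 4 * 1 - 4
= 2 - 4 - 4
= -6
Net change = 2 - (-6) = 8

8


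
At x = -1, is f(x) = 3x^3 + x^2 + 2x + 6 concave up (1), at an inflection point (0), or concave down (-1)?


Concavity is determined by the sign of f''(x).
f(x) = 3x^3 + x^2 + 2x + 6
f'(x) = 9x^2 + 2x + 2
f''(x) = 18x + 2
f''(-1) = 18 * (-1) + 2
= -18 + 2
= -16
Since f''(-1) < 0, the function is concave down (-1)

-1


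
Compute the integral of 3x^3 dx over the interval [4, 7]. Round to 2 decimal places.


Find the antiderivative of 3x^3:
F(x) = 3/4 * x^4
Apply the Fundamental Theorem of Calculus:
F(7) - F(4)
= 3/4 * 7^4 - 3/4 * 4^4
= 3/4 * (2401 - 256)
= 3/4 * 2145
= 6435/4 = 1608.75

1608.75


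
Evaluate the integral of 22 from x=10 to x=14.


The integral of a constant k over [a, b] equals k * (b - a).
integral from 10 to 14 of 22 dx
= 22 * (14 - 10)
= 22 * 4
= 88

88


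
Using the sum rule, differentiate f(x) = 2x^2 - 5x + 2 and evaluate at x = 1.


Differentiate term by term using power and sum rules:
f(x) = 2x^2 - 5x + 2
f'(x) = 4x - 5
Substitute x = 1:
f'(1) = 4 * 1 - 5
= 4 - 5
= -1

-1


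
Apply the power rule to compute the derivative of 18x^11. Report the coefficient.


We apply the power rule: d/dx [ax^n] = a*n * x^(n-1)
d/dx [18x^11]
= 18 * 11 * x^(11-1)
= 198x^10
The coefficient is 198

198


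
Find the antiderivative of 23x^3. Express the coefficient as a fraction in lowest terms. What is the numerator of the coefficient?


Apply the power rule for integration:
integral of ax^n dx = a/(n+1) * x^(n+1) + C
integral of 23x^3 dx
= 23/4 * x^4 + C
The coefficient in lowest terms is 23/4, and its numerator is 23

23


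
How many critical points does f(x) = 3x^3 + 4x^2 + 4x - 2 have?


Find where f'(x) = 0:
f(x) = 3x^3 + 4x^2 + 4x - 2
f'(x) = 9x^2 + 8x + 4
This is a quadratic in x. Use the discriminant to count real roots.
Discriminant = (8)^2 - 4 * 9 * 4
= 64 - 144
= -80
Since discriminant < 0, f'(x) = 0 has no real solutions.
Number of critical points: 0

0


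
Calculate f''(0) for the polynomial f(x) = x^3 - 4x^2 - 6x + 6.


First derivative:
f'(x) = 3x^2 - 8x - 6
Second derivative:
f''(x) = 6x - 8
Substitute x = 0:
f''(0) = 6 * 0 - 8
= 0 - 8
= -8

-8


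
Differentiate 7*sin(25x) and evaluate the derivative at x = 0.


Apply the chain rule to differentiate 7*sin(25x):
d/dx [7*sin(25x)]
= 7 * cos(25x) * d/dx(25x)
= 7 * 25 * cos(25x)
= 175 * cos(25x)
Evaluate at x = 0:
= 175 * cos(0)
= 175 * 1
= 175

175


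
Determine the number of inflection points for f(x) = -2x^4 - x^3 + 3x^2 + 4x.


Inflection points occur where f''(x) = 0 and concavity changes.
f(x) = -2x^4 - x^3 + 3x^2 + 4x
f'(x) = -8x^3 - 3x^2 + 6x + 4
f''(x) = -24x^2 - 6x + 6
This is a quadratic in x. Use the discriminant to count real roots.
Discriminant = (-6)^2 - 4 * (-24) * 6
= 36 - (-576)
= 612
Since discriminant > 0, f''(x) = 0 has 2 distinct real solutions.
A quadratic with two distinct real roots changes sign at each root, so concavity changes at both.
Number of inflection points: 2

2


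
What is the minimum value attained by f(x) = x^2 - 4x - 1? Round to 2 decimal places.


For a quadratic f(x) = ax^2 + bx + c with a > 0, the minimum is at the vertex.
Vertex x-coordinate: x = -b/(2a)
x = -(-4) / (2 * 1)
x = 4/2 = 2
Substitute back to find the minimum value:
f(2) = 1 * 2^2 - 4 * 2 - 1
= 4 - 8 - 1
= -5 = -5.00

-5.00


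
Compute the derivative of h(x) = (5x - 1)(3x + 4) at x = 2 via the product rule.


Let u(x) = 5x - 1 and v(x) = 3x + 4
u'(x) = 5
v'(x) = 3
Product rule: h'(x) = u'(x)*v(x) + u(x)*v'(x)
= 5 * (3x + 4) + (5x - 1) * 3
At x = 2:
u(2) = 5 * 2 - 1 = 9
v(2) = 3 * 2 + 4 = 10
h'(2) = 5 * 10 + 9 * 3
= 50 + 27
= 77

77
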